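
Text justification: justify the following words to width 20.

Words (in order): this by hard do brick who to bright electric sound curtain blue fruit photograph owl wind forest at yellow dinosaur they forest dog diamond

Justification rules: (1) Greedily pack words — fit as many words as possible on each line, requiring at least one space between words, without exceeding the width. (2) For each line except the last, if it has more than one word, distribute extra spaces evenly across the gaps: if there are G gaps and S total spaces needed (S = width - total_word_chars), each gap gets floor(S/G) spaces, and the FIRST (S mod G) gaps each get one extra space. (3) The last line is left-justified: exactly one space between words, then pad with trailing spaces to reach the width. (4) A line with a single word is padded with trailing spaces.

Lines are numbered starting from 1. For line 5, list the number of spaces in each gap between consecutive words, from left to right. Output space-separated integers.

Answer: 2 1

Derivation:
Line 1: ['this', 'by', 'hard', 'do'] (min_width=15, slack=5)
Line 2: ['brick', 'who', 'to', 'bright'] (min_width=19, slack=1)
Line 3: ['electric', 'sound'] (min_width=14, slack=6)
Line 4: ['curtain', 'blue', 'fruit'] (min_width=18, slack=2)
Line 5: ['photograph', 'owl', 'wind'] (min_width=19, slack=1)
Line 6: ['forest', 'at', 'yellow'] (min_width=16, slack=4)
Line 7: ['dinosaur', 'they', 'forest'] (min_width=20, slack=0)
Line 8: ['dog', 'diamond'] (min_width=11, slack=9)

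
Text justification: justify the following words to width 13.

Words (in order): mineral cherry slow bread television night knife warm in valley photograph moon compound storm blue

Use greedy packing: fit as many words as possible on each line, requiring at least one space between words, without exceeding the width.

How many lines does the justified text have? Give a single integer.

Answer: 10

Derivation:
Line 1: ['mineral'] (min_width=7, slack=6)
Line 2: ['cherry', 'slow'] (min_width=11, slack=2)
Line 3: ['bread'] (min_width=5, slack=8)
Line 4: ['television'] (min_width=10, slack=3)
Line 5: ['night', 'knife'] (min_width=11, slack=2)
Line 6: ['warm', 'in'] (min_width=7, slack=6)
Line 7: ['valley'] (min_width=6, slack=7)
Line 8: ['photograph'] (min_width=10, slack=3)
Line 9: ['moon', 'compound'] (min_width=13, slack=0)
Line 10: ['storm', 'blue'] (min_width=10, slack=3)
Total lines: 10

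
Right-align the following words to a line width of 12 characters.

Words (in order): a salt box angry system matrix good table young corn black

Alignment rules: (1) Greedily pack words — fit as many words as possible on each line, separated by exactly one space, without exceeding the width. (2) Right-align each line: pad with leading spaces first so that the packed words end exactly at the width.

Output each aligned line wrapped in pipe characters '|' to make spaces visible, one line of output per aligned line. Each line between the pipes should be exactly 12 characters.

Line 1: ['a', 'salt', 'box'] (min_width=10, slack=2)
Line 2: ['angry', 'system'] (min_width=12, slack=0)
Line 3: ['matrix', 'good'] (min_width=11, slack=1)
Line 4: ['table', 'young'] (min_width=11, slack=1)
Line 5: ['corn', 'black'] (min_width=10, slack=2)

Answer: |  a salt box|
|angry system|
| matrix good|
| table young|
|  corn black|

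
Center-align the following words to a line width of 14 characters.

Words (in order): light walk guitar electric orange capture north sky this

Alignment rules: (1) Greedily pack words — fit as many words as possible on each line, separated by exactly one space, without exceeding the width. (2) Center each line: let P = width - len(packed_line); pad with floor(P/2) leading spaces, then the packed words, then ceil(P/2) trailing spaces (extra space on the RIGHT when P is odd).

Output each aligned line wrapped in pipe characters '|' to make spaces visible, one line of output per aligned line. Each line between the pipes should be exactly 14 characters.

Answer: |  light walk  |
|    guitar    |
|   electric   |
|orange capture|
|north sky this|

Derivation:
Line 1: ['light', 'walk'] (min_width=10, slack=4)
Line 2: ['guitar'] (min_width=6, slack=8)
Line 3: ['electric'] (min_width=8, slack=6)
Line 4: ['orange', 'capture'] (min_width=14, slack=0)
Line 5: ['north', 'sky', 'this'] (min_width=14, slack=0)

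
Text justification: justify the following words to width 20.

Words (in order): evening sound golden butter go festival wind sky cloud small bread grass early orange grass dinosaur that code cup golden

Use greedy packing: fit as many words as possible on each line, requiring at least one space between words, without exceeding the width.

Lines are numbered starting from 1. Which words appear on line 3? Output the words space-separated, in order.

Line 1: ['evening', 'sound', 'golden'] (min_width=20, slack=0)
Line 2: ['butter', 'go', 'festival'] (min_width=18, slack=2)
Line 3: ['wind', 'sky', 'cloud', 'small'] (min_width=20, slack=0)
Line 4: ['bread', 'grass', 'early'] (min_width=17, slack=3)
Line 5: ['orange', 'grass'] (min_width=12, slack=8)
Line 6: ['dinosaur', 'that', 'code'] (min_width=18, slack=2)
Line 7: ['cup', 'golden'] (min_width=10, slack=10)

Answer: wind sky cloud small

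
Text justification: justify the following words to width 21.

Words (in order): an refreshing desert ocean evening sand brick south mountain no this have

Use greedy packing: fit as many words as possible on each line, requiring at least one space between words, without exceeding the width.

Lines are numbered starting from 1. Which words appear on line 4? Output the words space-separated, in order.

Line 1: ['an', 'refreshing', 'desert'] (min_width=20, slack=1)
Line 2: ['ocean', 'evening', 'sand'] (min_width=18, slack=3)
Line 3: ['brick', 'south', 'mountain'] (min_width=20, slack=1)
Line 4: ['no', 'this', 'have'] (min_width=12, slack=9)

Answer: no this have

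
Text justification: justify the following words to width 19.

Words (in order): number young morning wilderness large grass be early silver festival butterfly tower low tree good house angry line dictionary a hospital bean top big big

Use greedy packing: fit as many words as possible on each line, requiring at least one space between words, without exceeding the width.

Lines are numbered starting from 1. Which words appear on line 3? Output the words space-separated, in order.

Line 1: ['number', 'young'] (min_width=12, slack=7)
Line 2: ['morning', 'wilderness'] (min_width=18, slack=1)
Line 3: ['large', 'grass', 'be'] (min_width=14, slack=5)
Line 4: ['early', 'silver'] (min_width=12, slack=7)
Line 5: ['festival', 'butterfly'] (min_width=18, slack=1)
Line 6: ['tower', 'low', 'tree', 'good'] (min_width=19, slack=0)
Line 7: ['house', 'angry', 'line'] (min_width=16, slack=3)
Line 8: ['dictionary', 'a'] (min_width=12, slack=7)
Line 9: ['hospital', 'bean', 'top'] (min_width=17, slack=2)
Line 10: ['big', 'big'] (min_width=7, slack=12)

Answer: large grass be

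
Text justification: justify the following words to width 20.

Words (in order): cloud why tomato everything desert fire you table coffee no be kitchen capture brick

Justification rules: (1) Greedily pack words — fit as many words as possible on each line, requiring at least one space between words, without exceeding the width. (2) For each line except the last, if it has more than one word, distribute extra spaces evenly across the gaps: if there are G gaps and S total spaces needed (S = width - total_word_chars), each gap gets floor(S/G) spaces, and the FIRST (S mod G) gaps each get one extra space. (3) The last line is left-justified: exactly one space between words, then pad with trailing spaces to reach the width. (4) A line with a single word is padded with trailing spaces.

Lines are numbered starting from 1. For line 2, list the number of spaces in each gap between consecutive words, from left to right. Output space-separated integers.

Answer: 4

Derivation:
Line 1: ['cloud', 'why', 'tomato'] (min_width=16, slack=4)
Line 2: ['everything', 'desert'] (min_width=17, slack=3)
Line 3: ['fire', 'you', 'table'] (min_width=14, slack=6)
Line 4: ['coffee', 'no', 'be', 'kitchen'] (min_width=20, slack=0)
Line 5: ['capture', 'brick'] (min_width=13, slack=7)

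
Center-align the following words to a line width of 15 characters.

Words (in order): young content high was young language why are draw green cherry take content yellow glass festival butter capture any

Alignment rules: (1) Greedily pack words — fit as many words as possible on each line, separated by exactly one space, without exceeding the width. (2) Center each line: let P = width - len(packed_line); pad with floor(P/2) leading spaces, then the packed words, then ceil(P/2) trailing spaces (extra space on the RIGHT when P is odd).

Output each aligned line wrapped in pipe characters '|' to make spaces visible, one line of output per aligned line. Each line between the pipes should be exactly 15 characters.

Answer: | young content |
|high was young |
| language why  |
|are draw green |
|  cherry take  |
|content yellow |
|glass festival |
|butter capture |
|      any      |

Derivation:
Line 1: ['young', 'content'] (min_width=13, slack=2)
Line 2: ['high', 'was', 'young'] (min_width=14, slack=1)
Line 3: ['language', 'why'] (min_width=12, slack=3)
Line 4: ['are', 'draw', 'green'] (min_width=14, slack=1)
Line 5: ['cherry', 'take'] (min_width=11, slack=4)
Line 6: ['content', 'yellow'] (min_width=14, slack=1)
Line 7: ['glass', 'festival'] (min_width=14, slack=1)
Line 8: ['butter', 'capture'] (min_width=14, slack=1)
Line 9: ['any'] (min_width=3, slack=12)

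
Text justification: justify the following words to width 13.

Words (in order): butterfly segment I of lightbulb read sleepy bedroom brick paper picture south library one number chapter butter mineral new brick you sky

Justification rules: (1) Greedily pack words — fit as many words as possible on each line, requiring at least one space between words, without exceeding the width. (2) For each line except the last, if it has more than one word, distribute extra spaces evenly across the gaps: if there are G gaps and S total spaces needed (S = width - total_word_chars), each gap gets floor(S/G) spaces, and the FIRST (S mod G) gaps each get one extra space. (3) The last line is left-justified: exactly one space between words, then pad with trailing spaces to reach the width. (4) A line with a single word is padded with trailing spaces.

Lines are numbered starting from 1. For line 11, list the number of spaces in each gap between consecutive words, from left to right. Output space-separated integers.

Answer: 3

Derivation:
Line 1: ['butterfly'] (min_width=9, slack=4)
Line 2: ['segment', 'I', 'of'] (min_width=12, slack=1)
Line 3: ['lightbulb'] (min_width=9, slack=4)
Line 4: ['read', 'sleepy'] (min_width=11, slack=2)
Line 5: ['bedroom', 'brick'] (min_width=13, slack=0)
Line 6: ['paper', 'picture'] (min_width=13, slack=0)
Line 7: ['south', 'library'] (min_width=13, slack=0)
Line 8: ['one', 'number'] (min_width=10, slack=3)
Line 9: ['chapter'] (min_width=7, slack=6)
Line 10: ['butter'] (min_width=6, slack=7)
Line 11: ['mineral', 'new'] (min_width=11, slack=2)
Line 12: ['brick', 'you', 'sky'] (min_width=13, slack=0)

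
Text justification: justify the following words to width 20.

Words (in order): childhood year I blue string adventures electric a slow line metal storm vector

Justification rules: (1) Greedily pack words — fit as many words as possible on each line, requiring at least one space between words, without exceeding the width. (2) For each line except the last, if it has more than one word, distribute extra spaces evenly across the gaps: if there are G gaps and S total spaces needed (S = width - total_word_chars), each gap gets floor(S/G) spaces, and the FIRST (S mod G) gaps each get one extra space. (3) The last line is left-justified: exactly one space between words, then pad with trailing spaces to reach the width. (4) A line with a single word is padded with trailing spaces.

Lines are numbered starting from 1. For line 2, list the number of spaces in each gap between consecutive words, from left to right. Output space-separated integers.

Answer: 10

Derivation:
Line 1: ['childhood', 'year', 'I'] (min_width=16, slack=4)
Line 2: ['blue', 'string'] (min_width=11, slack=9)
Line 3: ['adventures', 'electric'] (min_width=19, slack=1)
Line 4: ['a', 'slow', 'line', 'metal'] (min_width=17, slack=3)
Line 5: ['storm', 'vector'] (min_width=12, slack=8)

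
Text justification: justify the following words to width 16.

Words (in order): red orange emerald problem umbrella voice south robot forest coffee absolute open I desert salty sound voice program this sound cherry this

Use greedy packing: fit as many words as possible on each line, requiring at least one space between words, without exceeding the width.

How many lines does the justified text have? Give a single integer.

Line 1: ['red', 'orange'] (min_width=10, slack=6)
Line 2: ['emerald', 'problem'] (min_width=15, slack=1)
Line 3: ['umbrella', 'voice'] (min_width=14, slack=2)
Line 4: ['south', 'robot'] (min_width=11, slack=5)
Line 5: ['forest', 'coffee'] (min_width=13, slack=3)
Line 6: ['absolute', 'open', 'I'] (min_width=15, slack=1)
Line 7: ['desert', 'salty'] (min_width=12, slack=4)
Line 8: ['sound', 'voice'] (min_width=11, slack=5)
Line 9: ['program', 'this'] (min_width=12, slack=4)
Line 10: ['sound', 'cherry'] (min_width=12, slack=4)
Line 11: ['this'] (min_width=4, slack=12)
Total lines: 11

Answer: 11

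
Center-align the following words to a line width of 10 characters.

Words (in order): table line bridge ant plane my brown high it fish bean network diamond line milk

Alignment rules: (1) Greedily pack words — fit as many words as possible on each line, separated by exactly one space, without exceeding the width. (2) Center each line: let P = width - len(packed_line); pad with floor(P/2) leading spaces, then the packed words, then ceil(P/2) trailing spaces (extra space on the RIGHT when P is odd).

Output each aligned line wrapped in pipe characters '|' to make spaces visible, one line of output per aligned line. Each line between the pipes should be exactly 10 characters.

Line 1: ['table', 'line'] (min_width=10, slack=0)
Line 2: ['bridge', 'ant'] (min_width=10, slack=0)
Line 3: ['plane', 'my'] (min_width=8, slack=2)
Line 4: ['brown', 'high'] (min_width=10, slack=0)
Line 5: ['it', 'fish'] (min_width=7, slack=3)
Line 6: ['bean'] (min_width=4, slack=6)
Line 7: ['network'] (min_width=7, slack=3)
Line 8: ['diamond'] (min_width=7, slack=3)
Line 9: ['line', 'milk'] (min_width=9, slack=1)

Answer: |table line|
|bridge ant|
| plane my |
|brown high|
| it fish  |
|   bean   |
| network  |
| diamond  |
|line milk |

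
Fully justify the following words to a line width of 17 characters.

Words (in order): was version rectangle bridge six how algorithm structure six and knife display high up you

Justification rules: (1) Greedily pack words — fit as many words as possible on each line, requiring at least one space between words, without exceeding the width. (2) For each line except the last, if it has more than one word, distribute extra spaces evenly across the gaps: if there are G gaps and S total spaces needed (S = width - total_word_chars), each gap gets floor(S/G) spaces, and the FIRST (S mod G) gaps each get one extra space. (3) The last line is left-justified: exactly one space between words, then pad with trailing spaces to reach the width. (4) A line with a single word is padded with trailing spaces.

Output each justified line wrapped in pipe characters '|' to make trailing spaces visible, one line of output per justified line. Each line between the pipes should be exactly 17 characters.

Answer: |was       version|
|rectangle  bridge|
|six how algorithm|
|structure six and|
|knife     display|
|high up you      |

Derivation:
Line 1: ['was', 'version'] (min_width=11, slack=6)
Line 2: ['rectangle', 'bridge'] (min_width=16, slack=1)
Line 3: ['six', 'how', 'algorithm'] (min_width=17, slack=0)
Line 4: ['structure', 'six', 'and'] (min_width=17, slack=0)
Line 5: ['knife', 'display'] (min_width=13, slack=4)
Line 6: ['high', 'up', 'you'] (min_width=11, slack=6)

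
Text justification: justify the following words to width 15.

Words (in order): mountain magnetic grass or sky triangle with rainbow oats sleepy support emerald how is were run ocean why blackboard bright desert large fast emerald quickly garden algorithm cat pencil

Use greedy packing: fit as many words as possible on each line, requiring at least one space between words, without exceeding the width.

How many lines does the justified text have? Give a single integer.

Answer: 15

Derivation:
Line 1: ['mountain'] (min_width=8, slack=7)
Line 2: ['magnetic', 'grass'] (min_width=14, slack=1)
Line 3: ['or', 'sky', 'triangle'] (min_width=15, slack=0)
Line 4: ['with', 'rainbow'] (min_width=12, slack=3)
Line 5: ['oats', 'sleepy'] (min_width=11, slack=4)
Line 6: ['support', 'emerald'] (min_width=15, slack=0)
Line 7: ['how', 'is', 'were', 'run'] (min_width=15, slack=0)
Line 8: ['ocean', 'why'] (min_width=9, slack=6)
Line 9: ['blackboard'] (min_width=10, slack=5)
Line 10: ['bright', 'desert'] (min_width=13, slack=2)
Line 11: ['large', 'fast'] (min_width=10, slack=5)
Line 12: ['emerald', 'quickly'] (min_width=15, slack=0)
Line 13: ['garden'] (min_width=6, slack=9)
Line 14: ['algorithm', 'cat'] (min_width=13, slack=2)
Line 15: ['pencil'] (min_width=6, slack=9)
Total lines: 15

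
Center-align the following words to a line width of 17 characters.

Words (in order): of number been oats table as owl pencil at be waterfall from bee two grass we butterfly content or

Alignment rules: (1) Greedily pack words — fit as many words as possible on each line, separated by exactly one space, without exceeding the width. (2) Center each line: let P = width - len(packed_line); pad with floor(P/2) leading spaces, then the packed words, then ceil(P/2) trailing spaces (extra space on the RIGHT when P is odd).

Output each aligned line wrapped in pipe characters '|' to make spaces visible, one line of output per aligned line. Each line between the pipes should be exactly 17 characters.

Line 1: ['of', 'number', 'been'] (min_width=14, slack=3)
Line 2: ['oats', 'table', 'as', 'owl'] (min_width=17, slack=0)
Line 3: ['pencil', 'at', 'be'] (min_width=12, slack=5)
Line 4: ['waterfall', 'from'] (min_width=14, slack=3)
Line 5: ['bee', 'two', 'grass', 'we'] (min_width=16, slack=1)
Line 6: ['butterfly', 'content'] (min_width=17, slack=0)
Line 7: ['or'] (min_width=2, slack=15)

Answer: | of number been  |
|oats table as owl|
|  pencil at be   |
| waterfall from  |
|bee two grass we |
|butterfly content|
|       or        |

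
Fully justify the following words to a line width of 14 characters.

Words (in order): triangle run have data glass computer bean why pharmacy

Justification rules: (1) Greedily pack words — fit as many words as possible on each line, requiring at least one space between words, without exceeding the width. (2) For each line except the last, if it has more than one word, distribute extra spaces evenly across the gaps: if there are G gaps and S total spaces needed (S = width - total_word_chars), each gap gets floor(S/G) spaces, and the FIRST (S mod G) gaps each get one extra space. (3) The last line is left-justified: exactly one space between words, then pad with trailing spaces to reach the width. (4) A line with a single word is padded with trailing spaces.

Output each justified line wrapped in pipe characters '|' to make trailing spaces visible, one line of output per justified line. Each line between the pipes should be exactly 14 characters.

Line 1: ['triangle', 'run'] (min_width=12, slack=2)
Line 2: ['have', 'data'] (min_width=9, slack=5)
Line 3: ['glass', 'computer'] (min_width=14, slack=0)
Line 4: ['bean', 'why'] (min_width=8, slack=6)
Line 5: ['pharmacy'] (min_width=8, slack=6)

Answer: |triangle   run|
|have      data|
|glass computer|
|bean       why|
|pharmacy      |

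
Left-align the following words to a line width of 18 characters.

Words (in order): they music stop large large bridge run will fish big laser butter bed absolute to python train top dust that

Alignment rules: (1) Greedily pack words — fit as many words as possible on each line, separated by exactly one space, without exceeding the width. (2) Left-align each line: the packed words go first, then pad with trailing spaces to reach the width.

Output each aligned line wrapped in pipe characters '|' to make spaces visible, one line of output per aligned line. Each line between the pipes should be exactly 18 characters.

Answer: |they music stop   |
|large large bridge|
|run will fish big |
|laser butter bed  |
|absolute to python|
|train top dust    |
|that              |

Derivation:
Line 1: ['they', 'music', 'stop'] (min_width=15, slack=3)
Line 2: ['large', 'large', 'bridge'] (min_width=18, slack=0)
Line 3: ['run', 'will', 'fish', 'big'] (min_width=17, slack=1)
Line 4: ['laser', 'butter', 'bed'] (min_width=16, slack=2)
Line 5: ['absolute', 'to', 'python'] (min_width=18, slack=0)
Line 6: ['train', 'top', 'dust'] (min_width=14, slack=4)
Line 7: ['that'] (min_width=4, slack=14)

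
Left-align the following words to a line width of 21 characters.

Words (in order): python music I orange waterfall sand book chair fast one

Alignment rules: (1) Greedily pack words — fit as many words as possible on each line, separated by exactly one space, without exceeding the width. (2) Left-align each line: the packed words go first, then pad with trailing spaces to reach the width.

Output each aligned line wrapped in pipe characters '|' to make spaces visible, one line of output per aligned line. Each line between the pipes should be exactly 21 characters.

Line 1: ['python', 'music', 'I', 'orange'] (min_width=21, slack=0)
Line 2: ['waterfall', 'sand', 'book'] (min_width=19, slack=2)
Line 3: ['chair', 'fast', 'one'] (min_width=14, slack=7)

Answer: |python music I orange|
|waterfall sand book  |
|chair fast one       |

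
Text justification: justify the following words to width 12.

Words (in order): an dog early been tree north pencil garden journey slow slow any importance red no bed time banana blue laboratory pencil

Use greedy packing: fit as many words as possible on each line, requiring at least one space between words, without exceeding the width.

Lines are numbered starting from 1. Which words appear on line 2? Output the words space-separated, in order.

Answer: been tree

Derivation:
Line 1: ['an', 'dog', 'early'] (min_width=12, slack=0)
Line 2: ['been', 'tree'] (min_width=9, slack=3)
Line 3: ['north', 'pencil'] (min_width=12, slack=0)
Line 4: ['garden'] (min_width=6, slack=6)
Line 5: ['journey', 'slow'] (min_width=12, slack=0)
Line 6: ['slow', 'any'] (min_width=8, slack=4)
Line 7: ['importance'] (min_width=10, slack=2)
Line 8: ['red', 'no', 'bed'] (min_width=10, slack=2)
Line 9: ['time', 'banana'] (min_width=11, slack=1)
Line 10: ['blue'] (min_width=4, slack=8)
Line 11: ['laboratory'] (min_width=10, slack=2)
Line 12: ['pencil'] (min_width=6, slack=6)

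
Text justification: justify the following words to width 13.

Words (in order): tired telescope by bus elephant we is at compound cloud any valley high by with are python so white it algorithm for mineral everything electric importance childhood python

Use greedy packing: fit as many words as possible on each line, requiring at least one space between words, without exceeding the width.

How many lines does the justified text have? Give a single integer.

Line 1: ['tired'] (min_width=5, slack=8)
Line 2: ['telescope', 'by'] (min_width=12, slack=1)
Line 3: ['bus', 'elephant'] (min_width=12, slack=1)
Line 4: ['we', 'is', 'at'] (min_width=8, slack=5)
Line 5: ['compound'] (min_width=8, slack=5)
Line 6: ['cloud', 'any'] (min_width=9, slack=4)
Line 7: ['valley', 'high'] (min_width=11, slack=2)
Line 8: ['by', 'with', 'are'] (min_width=11, slack=2)
Line 9: ['python', 'so'] (min_width=9, slack=4)
Line 10: ['white', 'it'] (min_width=8, slack=5)
Line 11: ['algorithm', 'for'] (min_width=13, slack=0)
Line 12: ['mineral'] (min_width=7, slack=6)
Line 13: ['everything'] (min_width=10, slack=3)
Line 14: ['electric'] (min_width=8, slack=5)
Line 15: ['importance'] (min_width=10, slack=3)
Line 16: ['childhood'] (min_width=9, slack=4)
Line 17: ['python'] (min_width=6, slack=7)
Total lines: 17

Answer: 17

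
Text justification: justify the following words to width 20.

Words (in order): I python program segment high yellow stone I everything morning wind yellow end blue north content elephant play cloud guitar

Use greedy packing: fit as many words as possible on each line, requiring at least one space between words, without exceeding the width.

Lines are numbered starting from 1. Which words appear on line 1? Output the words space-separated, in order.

Line 1: ['I', 'python', 'program'] (min_width=16, slack=4)
Line 2: ['segment', 'high', 'yellow'] (min_width=19, slack=1)
Line 3: ['stone', 'I', 'everything'] (min_width=18, slack=2)
Line 4: ['morning', 'wind', 'yellow'] (min_width=19, slack=1)
Line 5: ['end', 'blue', 'north'] (min_width=14, slack=6)
Line 6: ['content', 'elephant'] (min_width=16, slack=4)
Line 7: ['play', 'cloud', 'guitar'] (min_width=17, slack=3)

Answer: I python program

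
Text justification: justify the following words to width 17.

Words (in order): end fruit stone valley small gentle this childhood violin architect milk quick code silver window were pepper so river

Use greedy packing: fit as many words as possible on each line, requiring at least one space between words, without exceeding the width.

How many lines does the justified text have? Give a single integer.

Line 1: ['end', 'fruit', 'stone'] (min_width=15, slack=2)
Line 2: ['valley', 'small'] (min_width=12, slack=5)
Line 3: ['gentle', 'this'] (min_width=11, slack=6)
Line 4: ['childhood', 'violin'] (min_width=16, slack=1)
Line 5: ['architect', 'milk'] (min_width=14, slack=3)
Line 6: ['quick', 'code', 'silver'] (min_width=17, slack=0)
Line 7: ['window', 'were'] (min_width=11, slack=6)
Line 8: ['pepper', 'so', 'river'] (min_width=15, slack=2)
Total lines: 8

Answer: 8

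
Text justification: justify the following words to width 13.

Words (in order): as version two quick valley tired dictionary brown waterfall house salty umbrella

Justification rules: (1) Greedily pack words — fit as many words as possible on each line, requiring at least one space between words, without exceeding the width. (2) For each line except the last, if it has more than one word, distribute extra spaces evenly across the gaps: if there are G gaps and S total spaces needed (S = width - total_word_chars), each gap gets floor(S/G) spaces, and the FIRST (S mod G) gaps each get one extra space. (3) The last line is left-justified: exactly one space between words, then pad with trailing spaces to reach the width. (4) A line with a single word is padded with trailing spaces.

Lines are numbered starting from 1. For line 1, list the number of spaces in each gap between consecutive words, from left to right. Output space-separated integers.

Line 1: ['as', 'version'] (min_width=10, slack=3)
Line 2: ['two', 'quick'] (min_width=9, slack=4)
Line 3: ['valley', 'tired'] (min_width=12, slack=1)
Line 4: ['dictionary'] (min_width=10, slack=3)
Line 5: ['brown'] (min_width=5, slack=8)
Line 6: ['waterfall'] (min_width=9, slack=4)
Line 7: ['house', 'salty'] (min_width=11, slack=2)
Line 8: ['umbrella'] (min_width=8, slack=5)

Answer: 4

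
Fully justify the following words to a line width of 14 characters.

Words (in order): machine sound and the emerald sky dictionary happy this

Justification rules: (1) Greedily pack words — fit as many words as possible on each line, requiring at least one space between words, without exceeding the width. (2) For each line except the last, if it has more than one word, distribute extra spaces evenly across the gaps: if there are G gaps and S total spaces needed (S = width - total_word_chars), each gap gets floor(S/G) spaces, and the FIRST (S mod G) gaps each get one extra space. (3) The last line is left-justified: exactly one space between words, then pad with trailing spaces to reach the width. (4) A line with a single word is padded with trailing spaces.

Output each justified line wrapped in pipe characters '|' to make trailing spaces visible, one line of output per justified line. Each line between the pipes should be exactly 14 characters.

Line 1: ['machine', 'sound'] (min_width=13, slack=1)
Line 2: ['and', 'the'] (min_width=7, slack=7)
Line 3: ['emerald', 'sky'] (min_width=11, slack=3)
Line 4: ['dictionary'] (min_width=10, slack=4)
Line 5: ['happy', 'this'] (min_width=10, slack=4)

Answer: |machine  sound|
|and        the|
|emerald    sky|
|dictionary    |
|happy this    |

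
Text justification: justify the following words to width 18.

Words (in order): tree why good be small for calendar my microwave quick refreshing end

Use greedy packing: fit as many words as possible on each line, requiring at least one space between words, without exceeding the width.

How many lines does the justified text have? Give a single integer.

Answer: 4

Derivation:
Line 1: ['tree', 'why', 'good', 'be'] (min_width=16, slack=2)
Line 2: ['small', 'for', 'calendar'] (min_width=18, slack=0)
Line 3: ['my', 'microwave', 'quick'] (min_width=18, slack=0)
Line 4: ['refreshing', 'end'] (min_width=14, slack=4)
Total lines: 4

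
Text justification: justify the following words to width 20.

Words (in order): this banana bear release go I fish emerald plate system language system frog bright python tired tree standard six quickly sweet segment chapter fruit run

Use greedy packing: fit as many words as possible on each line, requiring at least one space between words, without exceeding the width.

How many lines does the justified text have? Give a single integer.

Answer: 9

Derivation:
Line 1: ['this', 'banana', 'bear'] (min_width=16, slack=4)
Line 2: ['release', 'go', 'I', 'fish'] (min_width=17, slack=3)
Line 3: ['emerald', 'plate', 'system'] (min_width=20, slack=0)
Line 4: ['language', 'system', 'frog'] (min_width=20, slack=0)
Line 5: ['bright', 'python', 'tired'] (min_width=19, slack=1)
Line 6: ['tree', 'standard', 'six'] (min_width=17, slack=3)
Line 7: ['quickly', 'sweet'] (min_width=13, slack=7)
Line 8: ['segment', 'chapter'] (min_width=15, slack=5)
Line 9: ['fruit', 'run'] (min_width=9, slack=11)
Total lines: 9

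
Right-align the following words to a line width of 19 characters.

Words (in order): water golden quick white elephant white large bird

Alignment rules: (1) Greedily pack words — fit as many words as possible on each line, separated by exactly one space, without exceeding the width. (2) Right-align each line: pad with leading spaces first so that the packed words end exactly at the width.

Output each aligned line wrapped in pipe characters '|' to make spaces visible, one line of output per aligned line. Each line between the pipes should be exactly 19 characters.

Answer: | water golden quick|
|     white elephant|
|   white large bird|

Derivation:
Line 1: ['water', 'golden', 'quick'] (min_width=18, slack=1)
Line 2: ['white', 'elephant'] (min_width=14, slack=5)
Line 3: ['white', 'large', 'bird'] (min_width=16, slack=3)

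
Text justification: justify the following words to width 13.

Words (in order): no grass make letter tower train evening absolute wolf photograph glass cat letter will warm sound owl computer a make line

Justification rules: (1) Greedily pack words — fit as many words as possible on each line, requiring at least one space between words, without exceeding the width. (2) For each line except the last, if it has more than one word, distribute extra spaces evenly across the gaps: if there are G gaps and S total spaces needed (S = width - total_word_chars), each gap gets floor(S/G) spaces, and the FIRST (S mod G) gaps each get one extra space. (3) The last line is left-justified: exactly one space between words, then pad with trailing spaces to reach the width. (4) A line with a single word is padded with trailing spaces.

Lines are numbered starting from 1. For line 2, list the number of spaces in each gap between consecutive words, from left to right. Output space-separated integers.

Answer: 2

Derivation:
Line 1: ['no', 'grass', 'make'] (min_width=13, slack=0)
Line 2: ['letter', 'tower'] (min_width=12, slack=1)
Line 3: ['train', 'evening'] (min_width=13, slack=0)
Line 4: ['absolute', 'wolf'] (min_width=13, slack=0)
Line 5: ['photograph'] (min_width=10, slack=3)
Line 6: ['glass', 'cat'] (min_width=9, slack=4)
Line 7: ['letter', 'will'] (min_width=11, slack=2)
Line 8: ['warm', 'sound'] (min_width=10, slack=3)
Line 9: ['owl', 'computer'] (min_width=12, slack=1)
Line 10: ['a', 'make', 'line'] (min_width=11, slack=2)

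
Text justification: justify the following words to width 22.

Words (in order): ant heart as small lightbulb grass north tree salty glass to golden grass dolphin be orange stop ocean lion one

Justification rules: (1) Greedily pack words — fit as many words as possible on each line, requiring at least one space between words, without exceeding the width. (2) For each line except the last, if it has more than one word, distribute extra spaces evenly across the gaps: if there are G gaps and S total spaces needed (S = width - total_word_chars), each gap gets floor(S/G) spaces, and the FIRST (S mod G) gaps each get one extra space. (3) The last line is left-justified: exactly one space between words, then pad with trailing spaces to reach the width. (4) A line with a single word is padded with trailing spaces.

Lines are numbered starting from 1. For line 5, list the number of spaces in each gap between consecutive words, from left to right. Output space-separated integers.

Answer: 2 2 1

Derivation:
Line 1: ['ant', 'heart', 'as', 'small'] (min_width=18, slack=4)
Line 2: ['lightbulb', 'grass', 'north'] (min_width=21, slack=1)
Line 3: ['tree', 'salty', 'glass', 'to'] (min_width=19, slack=3)
Line 4: ['golden', 'grass', 'dolphin'] (min_width=20, slack=2)
Line 5: ['be', 'orange', 'stop', 'ocean'] (min_width=20, slack=2)
Line 6: ['lion', 'one'] (min_width=8, slack=14)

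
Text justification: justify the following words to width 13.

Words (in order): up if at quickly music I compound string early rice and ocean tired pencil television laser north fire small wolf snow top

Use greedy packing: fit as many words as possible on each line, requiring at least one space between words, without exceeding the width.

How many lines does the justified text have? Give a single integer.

Answer: 11

Derivation:
Line 1: ['up', 'if', 'at'] (min_width=8, slack=5)
Line 2: ['quickly', 'music'] (min_width=13, slack=0)
Line 3: ['I', 'compound'] (min_width=10, slack=3)
Line 4: ['string', 'early'] (min_width=12, slack=1)
Line 5: ['rice', 'and'] (min_width=8, slack=5)
Line 6: ['ocean', 'tired'] (min_width=11, slack=2)
Line 7: ['pencil'] (min_width=6, slack=7)
Line 8: ['television'] (min_width=10, slack=3)
Line 9: ['laser', 'north'] (min_width=11, slack=2)
Line 10: ['fire', 'small'] (min_width=10, slack=3)
Line 11: ['wolf', 'snow', 'top'] (min_width=13, slack=0)
Total lines: 11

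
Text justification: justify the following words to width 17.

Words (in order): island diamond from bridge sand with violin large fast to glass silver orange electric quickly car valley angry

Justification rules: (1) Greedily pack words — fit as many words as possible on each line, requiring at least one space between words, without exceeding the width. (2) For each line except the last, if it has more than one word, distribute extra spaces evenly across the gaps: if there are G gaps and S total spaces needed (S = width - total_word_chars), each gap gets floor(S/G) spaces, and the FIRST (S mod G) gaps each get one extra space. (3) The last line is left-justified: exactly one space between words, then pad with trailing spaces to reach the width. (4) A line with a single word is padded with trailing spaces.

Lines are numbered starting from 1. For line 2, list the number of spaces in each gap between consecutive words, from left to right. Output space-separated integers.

Line 1: ['island', 'diamond'] (min_width=14, slack=3)
Line 2: ['from', 'bridge', 'sand'] (min_width=16, slack=1)
Line 3: ['with', 'violin', 'large'] (min_width=17, slack=0)
Line 4: ['fast', 'to', 'glass'] (min_width=13, slack=4)
Line 5: ['silver', 'orange'] (min_width=13, slack=4)
Line 6: ['electric', 'quickly'] (min_width=16, slack=1)
Line 7: ['car', 'valley', 'angry'] (min_width=16, slack=1)

Answer: 2 1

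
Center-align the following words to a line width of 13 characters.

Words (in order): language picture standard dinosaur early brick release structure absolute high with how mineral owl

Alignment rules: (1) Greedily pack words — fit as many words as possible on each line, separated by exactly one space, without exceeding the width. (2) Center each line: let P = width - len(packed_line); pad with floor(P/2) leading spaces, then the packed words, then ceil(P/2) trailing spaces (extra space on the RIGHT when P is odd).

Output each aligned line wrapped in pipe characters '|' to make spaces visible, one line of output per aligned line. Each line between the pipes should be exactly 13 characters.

Line 1: ['language'] (min_width=8, slack=5)
Line 2: ['picture'] (min_width=7, slack=6)
Line 3: ['standard'] (min_width=8, slack=5)
Line 4: ['dinosaur'] (min_width=8, slack=5)
Line 5: ['early', 'brick'] (min_width=11, slack=2)
Line 6: ['release'] (min_width=7, slack=6)
Line 7: ['structure'] (min_width=9, slack=4)
Line 8: ['absolute', 'high'] (min_width=13, slack=0)
Line 9: ['with', 'how'] (min_width=8, slack=5)
Line 10: ['mineral', 'owl'] (min_width=11, slack=2)

Answer: |  language   |
|   picture   |
|  standard   |
|  dinosaur   |
| early brick |
|   release   |
|  structure  |
|absolute high|
|  with how   |
| mineral owl |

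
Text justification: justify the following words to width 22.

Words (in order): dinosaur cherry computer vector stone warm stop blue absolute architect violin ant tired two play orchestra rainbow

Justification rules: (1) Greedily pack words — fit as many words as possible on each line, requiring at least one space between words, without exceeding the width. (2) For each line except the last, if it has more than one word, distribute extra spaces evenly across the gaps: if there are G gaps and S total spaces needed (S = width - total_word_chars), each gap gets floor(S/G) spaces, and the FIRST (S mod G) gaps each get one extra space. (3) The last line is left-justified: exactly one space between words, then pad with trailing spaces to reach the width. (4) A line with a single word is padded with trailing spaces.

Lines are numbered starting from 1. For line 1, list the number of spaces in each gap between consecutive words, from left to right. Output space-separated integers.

Line 1: ['dinosaur', 'cherry'] (min_width=15, slack=7)
Line 2: ['computer', 'vector', 'stone'] (min_width=21, slack=1)
Line 3: ['warm', 'stop', 'blue'] (min_width=14, slack=8)
Line 4: ['absolute', 'architect'] (min_width=18, slack=4)
Line 5: ['violin', 'ant', 'tired', 'two'] (min_width=20, slack=2)
Line 6: ['play', 'orchestra', 'rainbow'] (min_width=22, slack=0)

Answer: 8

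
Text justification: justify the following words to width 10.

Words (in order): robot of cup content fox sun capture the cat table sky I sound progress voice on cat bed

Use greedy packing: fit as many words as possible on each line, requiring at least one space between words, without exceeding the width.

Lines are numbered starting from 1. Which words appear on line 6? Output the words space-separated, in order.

Answer: the cat

Derivation:
Line 1: ['robot', 'of'] (min_width=8, slack=2)
Line 2: ['cup'] (min_width=3, slack=7)
Line 3: ['content'] (min_width=7, slack=3)
Line 4: ['fox', 'sun'] (min_width=7, slack=3)
Line 5: ['capture'] (min_width=7, slack=3)
Line 6: ['the', 'cat'] (min_width=7, slack=3)
Line 7: ['table', 'sky'] (min_width=9, slack=1)
Line 8: ['I', 'sound'] (min_width=7, slack=3)
Line 9: ['progress'] (min_width=8, slack=2)
Line 10: ['voice', 'on'] (min_width=8, slack=2)
Line 11: ['cat', 'bed'] (min_width=7, slack=3)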